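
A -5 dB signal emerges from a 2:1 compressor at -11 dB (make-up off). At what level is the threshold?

-17 dB

Gain reduction = -5 − (-11) = 6 dB; output overshoot = GR / (R − 1) = 6 / 1 = 6 dB.
Threshold = output − output overshoot = -11 − 6 = -17 dB.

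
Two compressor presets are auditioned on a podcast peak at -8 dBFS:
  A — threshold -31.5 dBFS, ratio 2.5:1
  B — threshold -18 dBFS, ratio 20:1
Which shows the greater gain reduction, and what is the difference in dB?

A: overshoot 23.5 dB → output overshoot 9.4 dB → GR 14.1 dB.
B: overshoot 10 dB → output overshoot 0.5 dB → GR 9.5 dB.
Difference: 4.6 dB in favour of A.

A, by 4.6 dB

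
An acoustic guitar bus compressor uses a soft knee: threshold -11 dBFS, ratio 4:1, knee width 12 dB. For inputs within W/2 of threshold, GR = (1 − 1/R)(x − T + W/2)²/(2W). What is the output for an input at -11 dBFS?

x − T + W/2 = -11 − (-11) + 6 = 6.
GR = (1 − 1/4) × 6² / 24 = 0.75 × 36 / 24 = 1.125 dB.
Output = -11 − 1.125 = -12.125 dBFS.

-12.125 dBFS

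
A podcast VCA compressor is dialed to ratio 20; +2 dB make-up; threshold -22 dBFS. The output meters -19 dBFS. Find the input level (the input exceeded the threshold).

-2 dBFS

Stripping the +2 dB make-up gives -21 dBFS at the gain stage.
Post-compression overshoot = -21 − (-22) = 1 dB.
Before 20:1 compression the overshoot was 1 × 20 = 20 dB, so input = -22 + 20 = -2 dBFS.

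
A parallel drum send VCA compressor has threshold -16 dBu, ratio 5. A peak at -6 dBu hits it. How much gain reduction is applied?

8 dB

-6 dBu exceeds the threshold by 10 dB.
A 5:1 ratio leaves 2 dB of that excess.
So the signal is attenuated by 10 − 2 = 8 dB.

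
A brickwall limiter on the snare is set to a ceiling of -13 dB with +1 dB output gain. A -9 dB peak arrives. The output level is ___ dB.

-12 dB

A brickwall limiter is an ∞:1 compressor: any input above the ceiling is clamped to -13 dB.
Output gain then adds 1 dB: -13 + 1 = -12 dB.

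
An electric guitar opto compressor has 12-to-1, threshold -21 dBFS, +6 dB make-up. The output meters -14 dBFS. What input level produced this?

Remove make-up: -14 − 6 = -20 dBFS.
The compressed level sits -20 − (-21) = 1 dB over threshold.
Before 12:1 compression the overshoot was 1 × 12 = 12 dB, so input = -21 + 12 = -9 dBFS.

-9 dBFS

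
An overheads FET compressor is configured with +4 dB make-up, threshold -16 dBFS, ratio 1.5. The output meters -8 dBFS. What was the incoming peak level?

Before make-up, the level was -8 − 4 = -12 dBFS.
Post-compression overshoot = -12 − (-16) = 4 dB.
Input overshoot = R × output overshoot = 6 dB → input = -16 + 6 = -10 dBFS.

-10 dBFS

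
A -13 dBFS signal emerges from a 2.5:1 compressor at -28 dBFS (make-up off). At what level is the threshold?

-38 dBFS

Input is 25 dB above T (since output overshoot × R = input overshoot: (-28 − T)·2.5 = -13 − T gives T = -38 dBFS).
Check: -38 + (-13 − (-38))/2.5 = -38 + 10 = -28 dBFS. ✓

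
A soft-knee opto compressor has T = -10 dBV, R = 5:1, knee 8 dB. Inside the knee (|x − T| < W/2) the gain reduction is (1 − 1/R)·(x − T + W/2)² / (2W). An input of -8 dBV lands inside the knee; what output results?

-9.8 dBV

x − T + W/2 = -8 − (-10) + 4 = 6.
GR = (1 − 1/5) × 6² / 16 = 0.8 × 36 / 16 = 1.8 dB.
Output = -8 − 1.8 = -9.8 dBV.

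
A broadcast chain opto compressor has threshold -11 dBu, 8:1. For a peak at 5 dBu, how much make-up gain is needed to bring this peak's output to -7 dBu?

The peak compresses to -11 + 16/8 = -9 dBu.
To reach -7 dBu requires -7 − (-9) = 2 dB of make-up.

2 dB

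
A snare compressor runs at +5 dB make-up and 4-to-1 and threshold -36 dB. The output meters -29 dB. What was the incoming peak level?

-28 dB

Stripping the +5 dB make-up gives -34 dB at the gain stage.
That's 2 dB above the -36 dB threshold.
Input overshoot = R × output overshoot = 8 dB → input = -36 + 8 = -28 dB.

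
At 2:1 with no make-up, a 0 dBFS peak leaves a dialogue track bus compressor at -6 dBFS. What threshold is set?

-12 dBFS

Gain reduction = 0 − (-6) = 6 dB; output overshoot = GR / (R − 1) = 6 / 1 = 6 dB.
Threshold = output − output overshoot = -6 − 6 = -12 dBFS.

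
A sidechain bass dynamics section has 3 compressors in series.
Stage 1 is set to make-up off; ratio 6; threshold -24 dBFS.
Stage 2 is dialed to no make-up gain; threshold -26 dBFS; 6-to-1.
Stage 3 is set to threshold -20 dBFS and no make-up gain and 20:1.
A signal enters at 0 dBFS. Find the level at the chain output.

-25 dBFS

Stage 1: 0 dBFS is 24 dB over -24 dBFS; at 6:1 that becomes 4 dB over, giving -20 dBFS.
Stage 2: overshoot 6 dB → 6/6 = 1 dB → -25 dBFS.
Stage 3: below threshold (-25 ≤ -20); passes unchanged; output -25 dBFS.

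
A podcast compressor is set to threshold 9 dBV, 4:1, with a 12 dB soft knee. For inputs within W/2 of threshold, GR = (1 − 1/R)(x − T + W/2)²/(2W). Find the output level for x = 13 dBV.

9.875 dBV

x − T + W/2 = 13 − 9 + 6 = 10.
GR = (1 − 1/4) × 10² / 24 = 0.75 × 100 / 24 = 3.125 dB.
Output = 13 − 3.125 = 9.875 dBV.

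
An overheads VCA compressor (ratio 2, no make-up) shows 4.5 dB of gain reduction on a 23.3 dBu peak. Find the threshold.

Input is 9 dB above T (since output overshoot × R = input overshoot: (18.8 − T)·2 = 23.3 − T gives T = 14.3 dBu).
Check: 14.3 + (23.3 − 14.3)/2 = 14.3 + 4.5 = 18.8 dBu. ✓

14.3 dBu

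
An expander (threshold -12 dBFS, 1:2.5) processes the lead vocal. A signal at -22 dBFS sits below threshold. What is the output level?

The input is 10 dB below the -12 dBFS threshold.
A 1:2.5 expander multiplies undershoot by 2.5: 10 × 2.5 = 25 dB below threshold.
Output = -12 − 25 = -37 dBFS.

-37 dBFS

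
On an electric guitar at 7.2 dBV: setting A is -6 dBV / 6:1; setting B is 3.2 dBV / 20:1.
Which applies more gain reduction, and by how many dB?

A, by 7.2 dB

A: GR = 13.2 − 13.2/6 = 11 dB.
B: GR = 4 − 4/20 = 3.8 dB.
Difference: 7.2 dB in favour of A.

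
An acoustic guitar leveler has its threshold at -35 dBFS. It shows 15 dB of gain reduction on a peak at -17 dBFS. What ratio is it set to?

6:1

Input overshoot = -17 − (-35) = 18 dB.
Output overshoot = 18 − 15 = 3 dB.
Ratio = input overshoot / output overshoot = 18 / 3 = 6.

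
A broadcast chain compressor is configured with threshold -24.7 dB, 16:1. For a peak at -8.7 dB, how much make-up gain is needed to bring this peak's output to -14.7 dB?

The peak compresses to -24.7 + 16/16 = -23.7 dB.
To reach -14.7 dB requires -14.7 − (-23.7) = 9 dB of make-up.

9 dB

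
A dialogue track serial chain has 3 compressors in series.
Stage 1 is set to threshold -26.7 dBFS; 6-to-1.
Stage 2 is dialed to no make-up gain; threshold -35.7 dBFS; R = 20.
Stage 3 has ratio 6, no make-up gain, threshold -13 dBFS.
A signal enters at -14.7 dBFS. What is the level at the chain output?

-35.15 dBFS

Stage 1: overshoot 12 dB → 12/6 = 2 dB → -24.7 dBFS.
Stage 2: 11 dB above -35.7 dBFS, reduced 20:1 to 0.55 dB above → -35.15 dBFS.
Stage 3: -35.15 dBFS ≤ -13 dBFS, so stage 3 doesn't engage; output -35.15 dBFS.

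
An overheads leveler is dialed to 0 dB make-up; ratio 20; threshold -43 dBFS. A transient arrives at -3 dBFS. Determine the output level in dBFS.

Overshoot: -3 − (-43) = 40 dB.
20:1 compression reduces that to 40/20 = 2 dB over.
Output = -43 + 2 = -41 dBFS.

-41 dBFS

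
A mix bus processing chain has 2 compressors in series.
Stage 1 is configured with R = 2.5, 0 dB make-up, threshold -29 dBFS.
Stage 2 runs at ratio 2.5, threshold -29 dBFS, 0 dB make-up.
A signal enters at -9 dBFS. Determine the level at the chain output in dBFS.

Stage 1: 20 dB above -29 dBFS, reduced 2.5:1 to 8 dB above → -21 dBFS.
Stage 2: overshoot 8 dB → 8/2.5 = 3.2 dB → -25.8 dBFS.

-25.8 dBFS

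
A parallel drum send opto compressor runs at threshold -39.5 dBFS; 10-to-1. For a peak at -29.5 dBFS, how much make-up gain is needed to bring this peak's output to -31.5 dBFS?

Without make-up, output = threshold + overshoot/10 = -39.5 + 1 = -38.5 dBFS.
Gap to target: 7 dB.

7 dB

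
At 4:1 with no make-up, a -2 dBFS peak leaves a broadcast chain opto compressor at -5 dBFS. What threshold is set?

-6 dBFS

Input is 4 dB above T (since output overshoot × R = input overshoot: (-5 − T)·4 = -2 − T gives T = -6 dBFS).
Check: -6 + (-2 − (-6))/4 = -6 + 1 = -5 dBFS. ✓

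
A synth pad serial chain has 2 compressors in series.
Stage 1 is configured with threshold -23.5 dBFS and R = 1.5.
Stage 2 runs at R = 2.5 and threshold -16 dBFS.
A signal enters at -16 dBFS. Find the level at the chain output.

-18.5 dBFS

Stage 1: 7.5 dB above -23.5 dBFS, reduced 1.5:1 to 5 dB above → -18.5 dBFS.
Stage 2: -18.5 dBFS ≤ -16 dBFS, so stage 2 doesn't engage; output -18.5 dBFS.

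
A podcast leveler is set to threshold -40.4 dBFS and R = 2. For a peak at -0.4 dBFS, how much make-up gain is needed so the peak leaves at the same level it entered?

Overshoot 40 dB → 40/2 = 20 dB after compression, so the compressed level is -40.4 + 20 = -20.4 dBFS.
Make-up = target − compressed = -0.4 − (-20.4) = 20 dB.

20 dB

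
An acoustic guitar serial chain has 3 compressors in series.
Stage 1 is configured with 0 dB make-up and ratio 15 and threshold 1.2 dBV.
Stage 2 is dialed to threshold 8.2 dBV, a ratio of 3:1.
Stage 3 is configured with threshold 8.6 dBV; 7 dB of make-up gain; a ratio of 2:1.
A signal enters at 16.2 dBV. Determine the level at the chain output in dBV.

Stage 1: 15 dB above 1.2 dBV, reduced 15:1 to 1 dB above → 2.2 dBV.
Stage 2: 2.2 dBV ≤ 8.2 dBV, so stage 2 doesn't engage; output 2.2 dBV.
Stage 3: below threshold (2.2 ≤ 8.6); passes unchanged; make-up brings it to 9.2 dBV.

9.2 dBV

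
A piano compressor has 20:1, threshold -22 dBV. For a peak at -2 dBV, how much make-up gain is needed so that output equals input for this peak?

19 dB

Without make-up, output = threshold + overshoot/20 = -22 + 1 = -21 dBV.
Gap to target: 19 dB.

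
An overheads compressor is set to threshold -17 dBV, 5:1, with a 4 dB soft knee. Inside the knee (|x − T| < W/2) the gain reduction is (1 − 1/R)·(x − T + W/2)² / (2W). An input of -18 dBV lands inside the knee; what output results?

x − T + W/2 = -18 − (-17) + 2 = 1.
GR = (1 − 1/5) × 1² / 8 = 0.8 × 1 / 8 = 0.1 dB.
Output = -18 − 0.1 = -18.1 dBV.

-18.1 dBV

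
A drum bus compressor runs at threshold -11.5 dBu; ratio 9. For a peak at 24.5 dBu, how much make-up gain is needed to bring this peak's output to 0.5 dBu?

The peak compresses to -11.5 + 36/9 = -7.5 dBu.
To reach 0.5 dBu requires 0.5 − (-7.5) = 8 dB of make-up.

8 dB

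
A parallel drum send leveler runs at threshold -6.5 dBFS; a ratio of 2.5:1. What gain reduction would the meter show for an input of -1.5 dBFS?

3 dB

Overshoot = -1.5 − (-6.5) = 5 dB.
At 2.5:1, output sits 5/2.5 = 2 dB above threshold.
So the signal is attenuated by 5 − 2 = 3 dB.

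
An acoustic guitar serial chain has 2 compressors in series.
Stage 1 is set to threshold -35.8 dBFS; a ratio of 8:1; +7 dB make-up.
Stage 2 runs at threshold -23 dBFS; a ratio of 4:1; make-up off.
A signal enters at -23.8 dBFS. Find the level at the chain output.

-27.3 dBFS

Stage 1: overshoot 12 dB → 12/8 = 1.5 dB → -34.3 dBFS; +7 dB make-up → -27.3 dBFS.
Stage 2: below threshold (-27.3 ≤ -23); passes unchanged; output -27.3 dBFS.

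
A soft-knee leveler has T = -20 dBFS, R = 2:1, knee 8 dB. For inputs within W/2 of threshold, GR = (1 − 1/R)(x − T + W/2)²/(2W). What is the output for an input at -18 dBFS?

x − T + W/2 = -18 − (-20) + 4 = 6.
GR = (1 − 1/2) × 6² / 16 = 0.5 × 36 / 16 = 1.125 dB.
Output = -18 − 1.125 = -19.125 dBFS.

-19.125 dBFS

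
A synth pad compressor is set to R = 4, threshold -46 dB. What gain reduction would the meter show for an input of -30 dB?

-30 dB exceeds the threshold by 16 dB.
After 4:1 compression the overshoot becomes 16/4 = 4 dB.
So the signal is attenuated by 16 − 4 = 12 dB.

12 dB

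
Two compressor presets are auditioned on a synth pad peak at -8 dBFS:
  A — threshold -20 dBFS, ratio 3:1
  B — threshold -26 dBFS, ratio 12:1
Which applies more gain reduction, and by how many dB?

B, by 8.5 dB

A: 12 dB over, compressed to 4 dB over, so 8 dB of GR.
B: 18 dB over, compressed to 1.5 dB over, so 16.5 dB of GR.
B applies 8.5 dB more gain reduction.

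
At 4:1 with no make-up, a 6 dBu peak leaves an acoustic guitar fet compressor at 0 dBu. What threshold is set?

-2 dBu

Gain reduction = 6 − 0 = 6 dB; output overshoot = GR / (R − 1) = 6 / 3 = 2 dB.
Threshold = output − output overshoot = 0 − 2 = -2 dBu.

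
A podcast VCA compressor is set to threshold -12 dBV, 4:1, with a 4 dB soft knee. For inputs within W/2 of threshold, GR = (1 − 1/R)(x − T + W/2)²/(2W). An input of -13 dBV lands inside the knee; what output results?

x − T + W/2 = -13 − (-12) + 2 = 1.
GR = (1 − 1/4) × 1² / 8 = 0.75 × 1 / 8 = 0.09375 dB.
Output = -13 − 0.09375 = -13.09375 dBV.

-13.09375 dBV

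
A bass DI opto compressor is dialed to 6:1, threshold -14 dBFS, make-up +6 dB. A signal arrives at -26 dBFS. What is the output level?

-20 dBFS

-26 dBFS is 12 dB below the -14 dBFS threshold, so no gain reduction is applied.
Make-up gain adds 6 dB: -26 + 6 = -20 dBFS.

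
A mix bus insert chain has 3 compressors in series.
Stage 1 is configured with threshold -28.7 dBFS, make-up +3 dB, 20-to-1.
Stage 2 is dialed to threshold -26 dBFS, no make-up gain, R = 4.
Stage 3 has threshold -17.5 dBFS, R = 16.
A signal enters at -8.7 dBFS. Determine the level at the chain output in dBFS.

Stage 1: 20 dB above -28.7 dBFS, reduced 20:1 to 1 dB above → -27.7 dBFS; +3 dB make-up → -24.7 dBFS.
Stage 2: overshoot 1.3 dB → 1.3/4 = 0.325 dB → -25.675 dBFS.
Stage 3: below threshold (-25.675 ≤ -17.5); passes unchanged; output -25.675 dBFS.

-25.675 dBFS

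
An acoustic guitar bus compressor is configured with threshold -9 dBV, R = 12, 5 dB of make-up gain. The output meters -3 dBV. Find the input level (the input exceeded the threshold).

3 dBV

Stripping the +5 dB make-up gives -8 dBV at the gain stage.
Post-compression overshoot = -8 − (-9) = 1 dB.
Input overshoot = R × output overshoot = 12 dB → input = -9 + 12 = 3 dBV.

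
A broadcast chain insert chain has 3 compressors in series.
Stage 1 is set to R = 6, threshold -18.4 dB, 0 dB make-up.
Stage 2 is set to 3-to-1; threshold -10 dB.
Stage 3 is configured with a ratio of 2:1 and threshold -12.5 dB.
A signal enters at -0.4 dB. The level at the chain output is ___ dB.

Stage 1: -0.4 dB is 18 dB over -18.4 dB; at 6:1 that becomes 3 dB over, giving -15.4 dB.
Stage 2: below threshold (-15.4 ≤ -10); passes unchanged; output -15.4 dB.
Stage 3: -15.4 dB is at or below the -12.5 dB threshold — no compression; output -15.4 dB.

-15.4 dB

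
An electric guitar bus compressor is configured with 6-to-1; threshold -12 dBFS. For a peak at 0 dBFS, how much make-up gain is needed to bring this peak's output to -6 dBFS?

4 dB

Without make-up, output = threshold + overshoot/6 = -12 + 2 = -10 dBFS.
Gap to target: 4 dB.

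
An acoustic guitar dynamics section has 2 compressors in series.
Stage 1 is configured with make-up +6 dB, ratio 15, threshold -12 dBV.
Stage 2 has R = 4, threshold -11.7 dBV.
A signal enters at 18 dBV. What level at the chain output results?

-9.775 dBV

Stage 1: 30 dB above -12 dBV, reduced 15:1 to 2 dB above → -10 dBV; +6 dB make-up → -4 dBV.
Stage 2: -4 dBV is 7.7 dB over -11.7 dBV; at 4:1 that becomes 1.925 dB over, giving -9.775 dBV.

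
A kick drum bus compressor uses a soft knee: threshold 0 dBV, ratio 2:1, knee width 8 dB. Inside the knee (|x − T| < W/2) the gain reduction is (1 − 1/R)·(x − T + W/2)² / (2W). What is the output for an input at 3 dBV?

1.46875 dBV

x − T + W/2 = 3 − 0 + 4 = 7.
GR = (1 − 1/2) × 7² / 16 = 0.5 × 49 / 16 = 1.53125 dB.
Output = 3 − 1.53125 = 1.46875 dBV.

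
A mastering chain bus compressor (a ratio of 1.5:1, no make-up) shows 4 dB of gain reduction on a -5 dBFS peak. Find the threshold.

-17 dBFS

Gain reduction = -5 − (-9) = 4 dB; output overshoot = GR / (R − 1) = 4 / 0.5 = 8 dB.
Threshold = output − output overshoot = -9 − 8 = -17 dBFS.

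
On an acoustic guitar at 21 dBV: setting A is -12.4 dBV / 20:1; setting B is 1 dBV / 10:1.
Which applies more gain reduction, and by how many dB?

A: 33.4 dB over, compressed to 1.67 dB over, so 31.73 dB of GR.
B: 20 dB over, compressed to 2 dB over, so 18 dB of GR.
A applies 13.73 dB more gain reduction.

A, by 13.73 dB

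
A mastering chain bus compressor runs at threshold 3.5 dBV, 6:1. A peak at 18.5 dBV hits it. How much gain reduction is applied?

12.5 dB

18.5 dBV exceeds the threshold by 15 dB.
At 6:1, output sits 15/6 = 2.5 dB above threshold.
So the signal is attenuated by 15 − 2.5 = 12.5 dB.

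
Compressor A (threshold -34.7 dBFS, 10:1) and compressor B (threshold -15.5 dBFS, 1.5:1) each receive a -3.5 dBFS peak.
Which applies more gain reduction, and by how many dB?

A, by 24.08 dB

A: overshoot 31.2 dB → output overshoot 3.12 dB → GR 28.08 dB.
B: overshoot 12 dB → output overshoot 8 dB → GR 4 dB.
Difference: 24.08 dB in favour of A.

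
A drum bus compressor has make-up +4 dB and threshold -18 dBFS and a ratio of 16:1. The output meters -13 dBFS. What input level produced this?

-2 dBFS

Remove make-up: -13 − 4 = -17 dBFS.
That's 1 dB above the -18 dBFS threshold.
Undo the ratio: input overshoot = 1 × 16 = 16 dB, giving input = -2 dBFS.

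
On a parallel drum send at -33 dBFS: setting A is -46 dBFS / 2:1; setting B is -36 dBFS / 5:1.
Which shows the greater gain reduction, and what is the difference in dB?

A: 13 dB over, compressed to 6.5 dB over, so 6.5 dB of GR.
B: 3 dB over, compressed to 0.6 dB over, so 2.4 dB of GR.
Difference: 4.1 dB in favour of A.

A, by 4.1 dB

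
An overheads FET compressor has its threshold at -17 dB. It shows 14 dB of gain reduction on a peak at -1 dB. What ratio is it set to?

8:1

Input overshoot = -1 − (-17) = 16 dB.
Output overshoot = 16 − 14 = 2 dB.
Ratio = input overshoot / output overshoot = 16 / 2 = 8.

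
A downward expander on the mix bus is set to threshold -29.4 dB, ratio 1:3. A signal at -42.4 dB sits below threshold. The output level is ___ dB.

The input is 13 dB below the -29.4 dB threshold.
A 1:3 expander multiplies undershoot by 3: 13 × 3 = 39 dB below threshold.
Output = -29.4 − 39 = -68.4 dB.

-68.4 dB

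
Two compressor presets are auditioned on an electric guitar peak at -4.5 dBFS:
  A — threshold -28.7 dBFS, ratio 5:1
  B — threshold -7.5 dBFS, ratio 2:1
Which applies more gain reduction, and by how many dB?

A, by 17.86 dB

A: 24.2 dB over, compressed to 4.84 dB over, so 19.36 dB of GR.
B: 3 dB over, compressed to 1.5 dB over, so 1.5 dB of GR.
Difference: 17.86 dB in favour of A.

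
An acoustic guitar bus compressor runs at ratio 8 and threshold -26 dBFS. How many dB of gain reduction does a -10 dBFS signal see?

-10 dBFS exceeds the threshold by 16 dB.
After 8:1 compression the overshoot becomes 16/8 = 2 dB.
GR = overshoot in − overshoot out = 16 − 2 = 14 dB.

14 dB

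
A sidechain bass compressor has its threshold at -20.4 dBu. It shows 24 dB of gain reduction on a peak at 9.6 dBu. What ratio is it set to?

Input overshoot = 9.6 − (-20.4) = 30 dB.
Output overshoot = 30 − 24 = 6 dB.
Ratio = input overshoot / output overshoot = 30 / 6 = 5.

5:1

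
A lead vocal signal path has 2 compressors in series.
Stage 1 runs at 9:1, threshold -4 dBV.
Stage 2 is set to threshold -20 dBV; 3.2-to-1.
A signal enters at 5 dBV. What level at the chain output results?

-14.6875 dBV

Stage 1: 9 dB above -4 dBV, reduced 9:1 to 1 dB above → -3 dBV.
Stage 2: 17 dB above -20 dBV, reduced 3.2:1 to 5.3125 dB above → -14.6875 dBV.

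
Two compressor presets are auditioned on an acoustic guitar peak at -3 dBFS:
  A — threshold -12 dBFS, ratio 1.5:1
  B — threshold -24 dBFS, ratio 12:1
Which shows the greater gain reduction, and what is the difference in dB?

A: overshoot 9 dB → output overshoot 6 dB → GR 3 dB.
B: overshoot 21 dB → output overshoot 1.75 dB → GR 19.25 dB.
B reduces 16.25 dB more.

B, by 16.25 dB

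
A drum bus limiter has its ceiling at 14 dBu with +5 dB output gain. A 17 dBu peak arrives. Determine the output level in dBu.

19 dBu

The limiter clamps the peak to its 14 dBu ceiling.
Output gain then adds 5 dB: 14 + 5 = 19 dBu.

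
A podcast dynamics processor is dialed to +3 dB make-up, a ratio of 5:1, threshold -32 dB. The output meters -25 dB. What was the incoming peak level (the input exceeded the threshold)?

-12 dB

Remove make-up: -25 − 3 = -28 dB.
That's 4 dB above the -32 dB threshold.
Input overshoot = R × output overshoot = 20 dB → input = -32 + 20 = -12 dB.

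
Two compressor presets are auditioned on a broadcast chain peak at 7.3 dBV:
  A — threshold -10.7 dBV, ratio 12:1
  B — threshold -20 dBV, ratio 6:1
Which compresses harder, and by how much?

A: overshoot 18 dB → output overshoot 1.5 dB → GR 16.5 dB.
B: overshoot 27.3 dB → output overshoot 4.55 dB → GR 22.75 dB.
Difference: 6.25 dB in favour of B.

B, by 6.25 dB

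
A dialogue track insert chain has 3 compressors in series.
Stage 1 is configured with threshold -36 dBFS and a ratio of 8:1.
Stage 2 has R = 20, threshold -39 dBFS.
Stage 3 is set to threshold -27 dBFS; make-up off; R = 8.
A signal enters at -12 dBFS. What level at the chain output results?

Stage 1: 24 dB above -36 dBFS, reduced 8:1 to 3 dB above → -33 dBFS.
Stage 2: 6 dB above -39 dBFS, reduced 20:1 to 0.3 dB above → -38.7 dBFS.
Stage 3: -38.7 dBFS ≤ -27 dBFS, so stage 3 doesn't engage; output -38.7 dBFS.

-38.7 dBFS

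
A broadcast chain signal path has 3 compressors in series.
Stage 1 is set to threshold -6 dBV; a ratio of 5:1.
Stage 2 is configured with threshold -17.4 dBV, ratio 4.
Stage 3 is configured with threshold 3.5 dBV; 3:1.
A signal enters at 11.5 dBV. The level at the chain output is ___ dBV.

-13.675 dBV

Stage 1: overshoot 17.5 dB → 17.5/5 = 3.5 dB → -2.5 dBV.
Stage 2: overshoot 14.9 dB → 14.9/4 = 3.725 dB → -13.675 dBV.
Stage 3: -13.675 dBV is at or below the 3.5 dBV threshold — no compression; output -13.675 dBV.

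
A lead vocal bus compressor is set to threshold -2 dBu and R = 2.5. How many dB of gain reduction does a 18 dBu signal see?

12 dB

18 dBu exceeds the threshold by 20 dB.
A 2.5:1 ratio leaves 8 dB of that excess.
GR = overshoot in − overshoot out = 20 − 8 = 12 dB.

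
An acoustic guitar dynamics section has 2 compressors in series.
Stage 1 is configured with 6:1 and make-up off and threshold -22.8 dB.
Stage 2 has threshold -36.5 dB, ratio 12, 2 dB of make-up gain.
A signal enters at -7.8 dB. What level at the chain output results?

-33.15 dB

Stage 1: -7.8 dB is 15 dB over -22.8 dB; at 6:1 that becomes 2.5 dB over, giving -20.3 dB.
Stage 2: 16.2 dB above -36.5 dB, reduced 12:1 to 1.35 dB above → -35.15 dB; +2 dB make-up → -33.15 dB.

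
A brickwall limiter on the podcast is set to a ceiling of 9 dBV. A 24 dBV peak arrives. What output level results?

9 dBV

The limiter clamps the peak to its 9 dBV ceiling.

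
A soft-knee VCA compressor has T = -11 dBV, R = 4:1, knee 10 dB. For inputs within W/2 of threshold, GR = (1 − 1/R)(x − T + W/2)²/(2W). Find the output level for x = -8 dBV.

x − T + W/2 = -8 − (-11) + 5 = 8.
GR = (1 − 1/4) × 8² / 20 = 0.75 × 64 / 20 = 2.4 dB.
Output = -8 − 2.4 = -10.4 dBV.

-10.4 dBV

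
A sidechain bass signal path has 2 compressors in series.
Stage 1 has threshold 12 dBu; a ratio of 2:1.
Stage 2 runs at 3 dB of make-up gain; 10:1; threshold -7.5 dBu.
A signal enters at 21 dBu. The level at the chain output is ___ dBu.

Stage 1: 21 dBu is 9 dB over 12 dBu; at 2:1 that becomes 4.5 dB over, giving 16.5 dBu.
Stage 2: 24 dB above -7.5 dBu, reduced 10:1 to 2.4 dB above → -5.1 dBu; +3 dB make-up → -2.1 dBu.

-2.1 dBu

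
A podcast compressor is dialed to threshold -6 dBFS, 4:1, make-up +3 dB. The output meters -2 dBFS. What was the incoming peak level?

Remove make-up: -2 − 3 = -5 dBFS.
The compressed level sits -5 − (-6) = 1 dB over threshold.
Input overshoot = R × output overshoot = 4 dB → input = -6 + 4 = -2 dBFS.

-2 dBFS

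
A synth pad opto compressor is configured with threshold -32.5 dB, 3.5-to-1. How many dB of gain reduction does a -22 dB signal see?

7.5 dB

-22 dB exceeds the threshold by 10.5 dB.
After 3.5:1 compression the overshoot becomes 10.5/3.5 = 3 dB.
Gain reduction = 10.5 − 3 = 7.5 dB.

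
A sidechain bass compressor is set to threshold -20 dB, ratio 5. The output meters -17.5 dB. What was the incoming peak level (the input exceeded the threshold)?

That's 2.5 dB above the -20 dB threshold.
Undo the ratio: input overshoot = 2.5 × 5 = 12.5 dB, giving input = -7.5 dB.

-7.5 dB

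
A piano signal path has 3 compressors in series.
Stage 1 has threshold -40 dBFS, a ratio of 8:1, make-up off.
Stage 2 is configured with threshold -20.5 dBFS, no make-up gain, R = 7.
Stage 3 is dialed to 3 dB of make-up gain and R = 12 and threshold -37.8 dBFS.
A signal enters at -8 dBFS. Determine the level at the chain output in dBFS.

-34.65 dBFS

Stage 1: -8 dBFS is 32 dB over -40 dBFS; at 8:1 that becomes 4 dB over, giving -36 dBFS.
Stage 2: -36 dBFS is at or below the -20.5 dBFS threshold — no compression; output -36 dBFS.
Stage 3: overshoot 1.8 dB → 1.8/12 = 0.15 dB → -37.65 dBFS; +3 dB make-up → -34.65 dBFS.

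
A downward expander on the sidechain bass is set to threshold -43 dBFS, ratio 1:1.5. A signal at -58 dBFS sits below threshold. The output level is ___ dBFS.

-65.5 dBFS

Undershoot = (-43) − (-58) = 15 dB.
At 1:1.5, that expands to 22.5 dB under threshold.
Output = -43 − 22.5 = -65.5 dBFS.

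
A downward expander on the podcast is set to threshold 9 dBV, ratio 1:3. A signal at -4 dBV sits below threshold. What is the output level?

-30 dBV

Undershoot = 9 − (-4) = 13 dB.
At 1:3, that expands to 39 dB under threshold.
Output = 9 − 39 = -30 dBV.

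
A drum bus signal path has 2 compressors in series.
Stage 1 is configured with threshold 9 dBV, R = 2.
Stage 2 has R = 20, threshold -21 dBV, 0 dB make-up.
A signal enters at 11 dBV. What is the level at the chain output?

-19.45 dBV

Stage 1: 11 dBV is 2 dB over 9 dBV; at 2:1 that becomes 1 dB over, giving 10 dBV.
Stage 2: 10 dBV is 31 dB over -21 dBV; at 20:1 that becomes 1.55 dB over, giving -19.45 dBV.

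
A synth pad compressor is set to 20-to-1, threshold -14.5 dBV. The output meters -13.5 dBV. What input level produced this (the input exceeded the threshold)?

5.5 dBV

The compressed level sits -13.5 − (-14.5) = 1 dB over threshold.
Undo the ratio: input overshoot = 1 × 20 = 20 dB, giving input = 5.5 dBV.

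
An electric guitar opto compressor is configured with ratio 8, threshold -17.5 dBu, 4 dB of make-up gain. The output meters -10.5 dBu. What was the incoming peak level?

Stripping the +4 dB make-up gives -14.5 dBu at the gain stage.
That's 3 dB above the -17.5 dBu threshold.
Input overshoot = R × output overshoot = 24 dB → input = -17.5 + 24 = 6.5 dBu.

6.5 dBu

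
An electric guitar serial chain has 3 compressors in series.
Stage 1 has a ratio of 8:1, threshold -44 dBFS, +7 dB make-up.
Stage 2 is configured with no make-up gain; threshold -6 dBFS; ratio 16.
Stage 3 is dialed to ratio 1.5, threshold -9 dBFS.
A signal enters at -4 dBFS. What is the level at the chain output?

Stage 1: -4 dBFS is 40 dB over -44 dBFS; at 8:1 that becomes 5 dB over, giving -39 dBFS; +7 dB make-up → -32 dBFS.
Stage 2: -32 dBFS ≤ -6 dBFS, so stage 2 doesn't engage; output -32 dBFS.
Stage 3: below threshold (-32 ≤ -9); passes unchanged; output -32 dBFS.

-32 dBFS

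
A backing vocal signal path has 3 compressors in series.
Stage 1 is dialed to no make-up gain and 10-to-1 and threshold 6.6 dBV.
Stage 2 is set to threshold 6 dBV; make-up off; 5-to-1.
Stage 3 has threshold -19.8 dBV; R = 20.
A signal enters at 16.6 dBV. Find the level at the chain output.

Stage 1: 10 dB above 6.6 dBV, reduced 10:1 to 1 dB above → 7.6 dBV.
Stage 2: overshoot 1.6 dB → 1.6/5 = 0.32 dB → 6.32 dBV.
Stage 3: 26.12 dB above -19.8 dBV, reduced 20:1 to 1.306 dB above → -18.494 dBV.

-18.494 dBV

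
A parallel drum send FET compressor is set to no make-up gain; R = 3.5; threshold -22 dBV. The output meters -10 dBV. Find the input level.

20 dBV

That's 12 dB above the -22 dBV threshold.
Undo the ratio: input overshoot = 12 × 3.5 = 42 dB, giving input = 20 dBV.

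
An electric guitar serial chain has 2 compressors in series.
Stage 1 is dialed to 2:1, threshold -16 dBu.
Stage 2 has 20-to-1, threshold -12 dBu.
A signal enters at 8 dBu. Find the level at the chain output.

Stage 1: 8 dBu is 24 dB over -16 dBu; at 2:1 that becomes 12 dB over, giving -4 dBu.
Stage 2: -4 dBu is 8 dB over -12 dBu; at 20:1 that becomes 0.4 dB over, giving -11.6 dBu.

-11.6 dBu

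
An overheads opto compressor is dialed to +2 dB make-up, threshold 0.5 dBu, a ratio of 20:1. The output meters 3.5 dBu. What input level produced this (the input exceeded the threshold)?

20.5 dBu

Before make-up, the level was 3.5 − 2 = 1.5 dBu.
Post-compression overshoot = 1.5 − 0.5 = 1 dB.
Before 20:1 compression the overshoot was 1 × 20 = 20 dB, so input = 0.5 + 20 = 20.5 dBu.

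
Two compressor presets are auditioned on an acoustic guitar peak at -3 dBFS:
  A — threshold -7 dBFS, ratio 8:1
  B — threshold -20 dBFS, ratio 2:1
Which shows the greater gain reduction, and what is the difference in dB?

B, by 5 dB

A: overshoot 4 dB → output overshoot 0.5 dB → GR 3.5 dB.
B: overshoot 17 dB → output overshoot 8.5 dB → GR 8.5 dB.
B applies 5 dB more gain reduction.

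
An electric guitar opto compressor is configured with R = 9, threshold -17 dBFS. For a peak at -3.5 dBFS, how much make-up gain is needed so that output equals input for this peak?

Without make-up, output = threshold + overshoot/9 = -17 + 1.5 = -15.5 dBFS.
Gap to target: 12 dB.

12 dB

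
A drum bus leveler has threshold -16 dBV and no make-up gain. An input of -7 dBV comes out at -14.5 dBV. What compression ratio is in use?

Input overshoot = -7 − (-16) = 9 dB; output overshoot = -14.5 − (-16) = 1.5 dB.
Ratio = 9 / 1.5 = 6.

6:1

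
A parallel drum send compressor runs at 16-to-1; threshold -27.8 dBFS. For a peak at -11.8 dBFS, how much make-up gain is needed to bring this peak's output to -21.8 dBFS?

Without make-up, output = threshold + overshoot/16 = -27.8 + 1 = -26.8 dBFS.
Gap to target: 5 dB.

5 dB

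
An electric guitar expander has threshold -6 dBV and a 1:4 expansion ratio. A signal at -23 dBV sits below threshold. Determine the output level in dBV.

-74 dBV

The input is 17 dB below the -6 dBV threshold.
A 1:4 expander multiplies undershoot by 4: 17 × 4 = 68 dB below threshold.
Output = -6 − 68 = -74 dBV.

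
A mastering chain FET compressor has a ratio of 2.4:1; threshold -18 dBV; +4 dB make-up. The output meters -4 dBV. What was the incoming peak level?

6 dBV

Stripping the +4 dB make-up gives -8 dBV at the gain stage.
Post-compression overshoot = -8 − (-18) = 10 dB.
Before 2.4:1 compression the overshoot was 10 × 2.4 = 24 dB, so input = -18 + 24 = 6 dBV.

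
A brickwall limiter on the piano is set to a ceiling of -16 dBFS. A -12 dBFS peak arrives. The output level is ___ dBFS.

-16 dBFS

At ∞:1, everything above -16 dBFS is held at the ceiling.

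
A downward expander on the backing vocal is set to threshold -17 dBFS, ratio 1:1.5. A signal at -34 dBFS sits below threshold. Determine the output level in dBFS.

-42.5 dBFS

Below threshold, a 1:1.5 expander applies gain = (1.5−1)×(T − x) of attenuation.
(1.5−1) × 17 = 8.5 dB, so output = -34 − 8.5 = -42.5 dBFS.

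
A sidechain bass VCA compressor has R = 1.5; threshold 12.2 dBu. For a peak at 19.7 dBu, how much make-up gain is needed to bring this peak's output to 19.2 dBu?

The peak compresses to 12.2 + 7.5/1.5 = 17.2 dBu.
To reach 19.2 dBu requires 19.2 − 17.2 = 2 dB of make-up.

2 dB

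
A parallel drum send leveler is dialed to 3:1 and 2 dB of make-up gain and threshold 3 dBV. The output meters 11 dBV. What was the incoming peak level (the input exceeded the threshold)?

Stripping the +2 dB make-up gives 9 dBV at the gain stage.
Post-compression overshoot = 9 − 3 = 6 dB.
Undo the ratio: input overshoot = 6 × 3 = 18 dB, giving input = 21 dBV.

21 dBV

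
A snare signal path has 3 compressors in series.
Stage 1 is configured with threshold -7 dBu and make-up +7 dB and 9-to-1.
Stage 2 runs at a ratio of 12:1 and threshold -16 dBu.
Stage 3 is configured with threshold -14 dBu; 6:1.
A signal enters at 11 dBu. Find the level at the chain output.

-14.5 dBu

Stage 1: 11 dBu is 18 dB over -7 dBu; at 9:1 that becomes 2 dB over, giving -5 dBu; +7 dB make-up → 2 dBu.
Stage 2: 18 dB above -16 dBu, reduced 12:1 to 1.5 dB above → -14.5 dBu.
Stage 3: below threshold (-14.5 ≤ -14); passes unchanged; output -14.5 dBu.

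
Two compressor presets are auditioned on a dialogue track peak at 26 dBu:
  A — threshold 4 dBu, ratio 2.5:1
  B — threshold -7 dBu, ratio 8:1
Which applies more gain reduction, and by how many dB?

A: GR = 22 − 22/2.5 = 13.2 dB.
B: GR = 33 − 33/8 = 28.875 dB.
B applies 15.675 dB more gain reduction.

B, by 15.675 dB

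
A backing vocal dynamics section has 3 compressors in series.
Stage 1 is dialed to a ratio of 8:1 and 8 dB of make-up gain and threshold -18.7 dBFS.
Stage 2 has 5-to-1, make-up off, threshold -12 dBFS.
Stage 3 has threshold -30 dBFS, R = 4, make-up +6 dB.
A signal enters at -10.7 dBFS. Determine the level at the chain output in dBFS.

Stage 1: 8 dB above -18.7 dBFS, reduced 8:1 to 1 dB above → -17.7 dBFS; +8 dB make-up → -9.7 dBFS.
Stage 2: 2.3 dB above -12 dBFS, reduced 5:1 to 0.46 dB above → -11.54 dBFS.
Stage 3: 18.46 dB above -30 dBFS, reduced 4:1 to 4.615 dB above → -25.385 dBFS; +6 dB make-up → -19.385 dBFS.

-19.385 dBFS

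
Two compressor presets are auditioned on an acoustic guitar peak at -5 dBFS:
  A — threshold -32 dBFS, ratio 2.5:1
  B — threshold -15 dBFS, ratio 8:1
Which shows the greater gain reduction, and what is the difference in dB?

A, by 7.45 dB

A: overshoot 27 dB → output overshoot 10.8 dB → GR 16.2 dB.
B: overshoot 10 dB → output overshoot 1.25 dB → GR 8.75 dB.
A reduces 7.45 dB more.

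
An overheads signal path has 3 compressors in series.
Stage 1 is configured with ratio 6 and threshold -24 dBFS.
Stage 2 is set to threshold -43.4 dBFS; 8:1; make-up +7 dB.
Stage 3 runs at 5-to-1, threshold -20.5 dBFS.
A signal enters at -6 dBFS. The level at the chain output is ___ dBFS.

Stage 1: 18 dB above -24 dBFS, reduced 6:1 to 3 dB above → -21 dBFS.
Stage 2: -21 dBFS is 22.4 dB over -43.4 dBFS; at 8:1 that becomes 2.8 dB over, giving -40.6 dBFS; +7 dB make-up → -33.6 dBFS.
Stage 3: -33.6 dBFS is at or below the -20.5 dBFS threshold — no compression; output -33.6 dBFS.

-33.6 dBFS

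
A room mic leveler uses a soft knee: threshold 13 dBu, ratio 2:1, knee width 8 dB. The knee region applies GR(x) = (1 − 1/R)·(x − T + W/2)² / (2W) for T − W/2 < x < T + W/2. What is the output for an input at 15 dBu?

x − T + W/2 = 15 − 13 + 4 = 6.
GR = (1 − 1/2) × 6² / 16 = 0.5 × 36 / 16 = 1.125 dB.
Output = 15 − 1.125 = 13.875 dBu.

13.875 dBu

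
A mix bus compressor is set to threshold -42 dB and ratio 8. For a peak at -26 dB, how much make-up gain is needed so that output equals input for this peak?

14 dB

Overshoot 16 dB → 16/8 = 2 dB after compression, so the compressed level is -42 + 2 = -40 dB.
Make-up = target − compressed = -26 − (-40) = 14 dB.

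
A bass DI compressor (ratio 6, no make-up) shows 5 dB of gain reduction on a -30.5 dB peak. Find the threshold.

-36.5 dB

Let T be the threshold. Output overshoot = (input overshoot)/R, so -35.5 − T = (-30.5 − T)/6.
6·(-35.5 − T) = -30.5 − T → 5·T = -213 − (-30.5) = -182.5.
T = -182.5/5 = -36.5 dB.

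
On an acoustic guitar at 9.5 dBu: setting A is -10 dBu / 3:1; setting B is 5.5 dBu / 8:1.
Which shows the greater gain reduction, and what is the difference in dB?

A: GR = 19.5 − 19.5/3 = 13 dB.
B: GR = 4 − 4/8 = 3.5 dB.
A reduces 9.5 dB more.

A, by 9.5 dB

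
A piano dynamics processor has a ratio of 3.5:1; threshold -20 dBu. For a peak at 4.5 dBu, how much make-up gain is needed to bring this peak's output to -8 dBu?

The peak compresses to -20 + 24.5/3.5 = -13 dBu.
To reach -8 dBu requires -8 − (-13) = 5 dB of make-up.

5 dB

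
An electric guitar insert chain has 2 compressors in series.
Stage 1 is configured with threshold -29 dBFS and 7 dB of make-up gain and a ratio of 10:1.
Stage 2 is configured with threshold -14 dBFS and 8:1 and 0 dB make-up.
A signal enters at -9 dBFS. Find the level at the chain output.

Stage 1: -9 dBFS is 20 dB over -29 dBFS; at 10:1 that becomes 2 dB over, giving -27 dBFS; +7 dB make-up → -20 dBFS.
Stage 2: below threshold (-20 ≤ -14); passes unchanged; output -20 dBFS.

-20 dBFS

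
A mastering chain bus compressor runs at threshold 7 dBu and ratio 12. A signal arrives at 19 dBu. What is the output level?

8 dBu

Overshoot: 19 − 7 = 12 dB.
At 12:1 the overshoot is divided by 12, leaving 1 dB above threshold.
That puts the output at 8 dBu.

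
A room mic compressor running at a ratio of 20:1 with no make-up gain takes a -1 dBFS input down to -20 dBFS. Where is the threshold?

Input is 20 dB above T (since output overshoot × R = input overshoot: (-20 − T)·20 = -1 − T gives T = -21 dBFS).
Check: -21 + (-1 − (-21))/20 = -21 + 1 = -20 dBFS. ✓

-21 dBFS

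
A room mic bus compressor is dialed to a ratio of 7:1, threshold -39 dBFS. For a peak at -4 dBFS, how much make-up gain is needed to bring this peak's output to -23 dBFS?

11 dB

Without make-up, output = threshold + overshoot/7 = -39 + 5 = -34 dBFS.
Gap to target: 11 dB.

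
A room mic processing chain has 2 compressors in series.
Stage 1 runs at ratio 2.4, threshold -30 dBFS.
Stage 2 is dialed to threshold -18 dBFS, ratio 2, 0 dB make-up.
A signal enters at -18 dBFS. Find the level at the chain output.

Stage 1: -18 dBFS is 12 dB over -30 dBFS; at 2.4:1 that becomes 5 dB over, giving -25 dBFS.
Stage 2: -25 dBFS ≤ -18 dBFS, so stage 2 doesn't engage; output -25 dBFS.

-25 dBFS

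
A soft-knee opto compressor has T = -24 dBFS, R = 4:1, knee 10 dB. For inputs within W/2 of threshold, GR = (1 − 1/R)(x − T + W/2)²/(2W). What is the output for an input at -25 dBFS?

-25.6 dBFS

x − T + W/2 = -25 − (-24) + 5 = 4.
GR = (1 − 1/4) × 4² / 20 = 0.75 × 16 / 20 = 0.6 dB.
Output = -25 − 0.6 = -25.6 dBFS.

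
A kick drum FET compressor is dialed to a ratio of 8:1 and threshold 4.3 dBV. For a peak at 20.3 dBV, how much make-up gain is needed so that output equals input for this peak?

14 dB

Without make-up, output = threshold + overshoot/8 = 4.3 + 2 = 6.3 dBV.
Gap to target: 14 dB.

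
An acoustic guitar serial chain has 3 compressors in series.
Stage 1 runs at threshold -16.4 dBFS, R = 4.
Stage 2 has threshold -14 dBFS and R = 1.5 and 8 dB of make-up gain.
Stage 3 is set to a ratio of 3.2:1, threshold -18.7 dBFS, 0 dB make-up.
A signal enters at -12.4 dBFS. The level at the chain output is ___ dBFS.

Stage 1: -12.4 dBFS is 4 dB over -16.4 dBFS; at 4:1 that becomes 1 dB over, giving -15.4 dBFS.
Stage 2: -15.4 dBFS is at or below the -14 dBFS threshold — no compression; make-up brings it to -7.4 dBFS.
Stage 3: overshoot 11.3 dB → 11.3/3.2 = 3.53125 dB → -15.16875 dBFS.

-15.16875 dBFS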